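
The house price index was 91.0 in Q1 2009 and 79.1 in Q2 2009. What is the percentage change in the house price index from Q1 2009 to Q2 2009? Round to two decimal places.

Change = (79.1 − 91.0) / 91.0 × 100
       = -11.9 / 91.0 × 100 = -13.0769%

-13.08%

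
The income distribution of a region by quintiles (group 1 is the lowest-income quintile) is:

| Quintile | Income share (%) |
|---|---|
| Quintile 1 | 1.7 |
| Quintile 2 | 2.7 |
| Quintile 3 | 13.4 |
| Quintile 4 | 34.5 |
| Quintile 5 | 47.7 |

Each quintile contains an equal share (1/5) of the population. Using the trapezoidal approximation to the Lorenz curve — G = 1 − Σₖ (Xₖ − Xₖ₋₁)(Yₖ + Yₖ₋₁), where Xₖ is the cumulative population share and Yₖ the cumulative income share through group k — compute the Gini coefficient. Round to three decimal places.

Cumulative income shares Yₖ: 0.0170, 0.0440, 0.1780, 0.5230, 1.0000
Σ (Xₖ−Xₖ₋₁)(Yₖ+Yₖ₋₁) = (1/5)(0.0170+0.0000) + (1/5)(0.0440+0.0170) + (1/5)(0.1780+0.0440) + (1/5)(0.5230+0.1780) + (1/5)(1.0000+0.5230)
  = 0.0034 + 0.0122 + 0.0444 + 0.1402 + 0.3046 = 0.5048
G = 1 − 0.5048 = 0.4952

0.495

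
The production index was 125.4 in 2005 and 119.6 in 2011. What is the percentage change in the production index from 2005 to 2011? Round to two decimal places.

-4.63%

Change = (119.6 − 125.4) / 125.4 × 100
       = -5.8 / 125.4 × 100 = -4.6252%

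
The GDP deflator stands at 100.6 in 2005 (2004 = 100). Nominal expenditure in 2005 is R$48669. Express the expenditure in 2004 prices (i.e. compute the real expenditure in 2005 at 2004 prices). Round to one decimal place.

48378.7

Real = Nominal ÷ (Index/100) = 48669 ÷ (100.6/100)
     = 48669 ÷ 1.006 = 48378.7276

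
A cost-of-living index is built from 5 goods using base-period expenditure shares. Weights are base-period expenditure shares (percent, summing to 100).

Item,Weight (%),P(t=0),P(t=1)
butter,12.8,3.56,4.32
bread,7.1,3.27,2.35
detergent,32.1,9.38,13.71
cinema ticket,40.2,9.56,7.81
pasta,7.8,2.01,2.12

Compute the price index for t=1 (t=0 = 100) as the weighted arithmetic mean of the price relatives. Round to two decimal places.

butter: 12.8 × (4.32/3.56) = 12.8 × 1.213483 = 15.5326
bread: 7.1 × (2.35/3.27) = 7.1 × 0.718654 = 5.1024
detergent: 32.1 × (13.71/9.38) = 32.1 × 1.461620 = 46.9180
cinema ticket: 40.2 × (7.81/9.56) = 40.2 × 0.816946 = 32.8412
pasta: 7.8 × (2.12/2.01) = 7.8 × 1.054726 = 8.2269
Index = Σ wᵢ·(p₁ᵢ/p₀ᵢ) = 15.5326 + 5.1024 + 46.9180 + 32.8412 + 8.2269 = 108.6211

108.62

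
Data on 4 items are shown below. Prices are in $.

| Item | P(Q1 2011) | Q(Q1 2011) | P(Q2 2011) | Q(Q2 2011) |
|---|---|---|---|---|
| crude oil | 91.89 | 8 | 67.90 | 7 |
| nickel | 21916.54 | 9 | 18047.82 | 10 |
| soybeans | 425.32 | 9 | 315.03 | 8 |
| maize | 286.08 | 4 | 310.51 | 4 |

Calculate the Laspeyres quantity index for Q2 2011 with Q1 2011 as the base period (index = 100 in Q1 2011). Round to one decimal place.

110.5

Laspeyres quantity index uses base-period prices as weights.
ΣP(Q1 2011)·Q(Q2 2011) = 91.89×7 + 21916.54×10 + 425.32×8 + 286.08×4 = 643.23 + 219165.4 + 3402.56 + 1144.32 = 224355.51
ΣP(Q1 2011)·Q(Q1 2011) = 91.89×8 + 21916.54×9 + 425.32×9 + 286.08×4 = 735.12 + 197248.86 + 3827.88 + 1144.32 = 202956.18
Index = 224355.51 / 202956.18 × 100 = 110.5438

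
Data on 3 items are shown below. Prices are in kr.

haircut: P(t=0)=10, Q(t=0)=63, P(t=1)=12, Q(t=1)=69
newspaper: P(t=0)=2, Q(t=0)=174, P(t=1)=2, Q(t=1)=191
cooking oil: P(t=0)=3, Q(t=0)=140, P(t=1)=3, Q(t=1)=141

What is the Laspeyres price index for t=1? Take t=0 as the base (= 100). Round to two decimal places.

Laspeyres price index uses base-period quantities as weights.
ΣP(t=1)·Q(t=0) = 12×63 + 2×174 + 3×140 = 756 + 348 + 420 = 1524
ΣP(t=0)·Q(t=0) = 10×63 + 2×174 + 3×140 = 630 + 348 + 420 = 1398
Index = 1524 / 1398 × 100 = 109.0129

109.01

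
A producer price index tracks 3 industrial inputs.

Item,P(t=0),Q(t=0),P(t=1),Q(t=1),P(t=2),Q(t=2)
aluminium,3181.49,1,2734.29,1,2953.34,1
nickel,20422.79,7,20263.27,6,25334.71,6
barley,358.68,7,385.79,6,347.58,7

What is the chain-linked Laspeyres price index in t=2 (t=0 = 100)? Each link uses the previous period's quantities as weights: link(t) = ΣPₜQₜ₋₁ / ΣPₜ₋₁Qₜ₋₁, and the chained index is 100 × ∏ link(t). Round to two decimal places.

122.88

Link t=0→t=1:
ΣP(t=1)Q(t=0) = 2734.29×1 + 20263.27×7 + 385.79×7 = 2734.29 + 141842.89 + 2700.53 = 147277.71
ΣP(t=0)Q(t=0) = 3181.49×1 + 20422.79×7 + 358.68×7 = 3181.49 + 142959.53 + 2510.76 = 148651.78
link = 147277.71/148651.78 = 0.990756
Link t=1→t=2:
ΣP(t=2)Q(t=1) = 2953.34×1 + 25334.71×6 + 347.58×6 = 2953.34 + 152008.26 + 2085.48 = 157047.08
ΣP(t=1)Q(t=1) = 2734.29×1 + 20263.27×6 + 385.79×6 = 2734.29 + 121579.62 + 2314.74 = 126628.65
link = 157047.08/126628.65 = 1.240218
Chained index = 100 × 0.990756 × 1.240218 = 122.8754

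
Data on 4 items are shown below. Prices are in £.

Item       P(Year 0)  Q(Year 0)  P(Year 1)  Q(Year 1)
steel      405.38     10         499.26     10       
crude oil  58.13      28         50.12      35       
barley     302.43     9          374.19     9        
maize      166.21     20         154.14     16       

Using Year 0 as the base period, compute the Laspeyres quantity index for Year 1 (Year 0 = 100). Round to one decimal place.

Laspeyres quantity index uses base-period prices as weights.
ΣP(Year 0)·Q(Year 1) = 405.38×10 + 58.13×35 + 302.43×9 + 166.21×16 = 4053.8 + 2034.55 + 2721.87 + 2659.36 = 11469.58
ΣP(Year 0)·Q(Year 0) = 405.38×10 + 58.13×28 + 302.43×9 + 166.21×20 = 4053.8 + 1627.64 + 2721.87 + 3324.2 = 11727.51
Index = 11469.58 / 11727.51 × 100 = 97.8006

97.8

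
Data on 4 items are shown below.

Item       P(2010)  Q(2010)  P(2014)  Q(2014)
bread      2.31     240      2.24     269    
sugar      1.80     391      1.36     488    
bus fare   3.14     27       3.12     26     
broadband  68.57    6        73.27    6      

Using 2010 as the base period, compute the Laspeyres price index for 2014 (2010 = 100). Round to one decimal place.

90.8

Laspeyres price index uses base-period quantities as weights.
ΣP(2014)·Q(2010) = 2.24×240 + 1.36×391 + 3.12×27 + 73.27×6 = 537.6 + 531.76 + 84.24 + 439.62 = 1593.22
ΣP(2010)·Q(2010) = 2.31×240 + 1.80×391 + 3.14×27 + 68.57×6 = 554.4 + 703.8 + 84.78 + 411.42 = 1754.4
Index = 1593.22 / 1754.4 × 100 = 90.8128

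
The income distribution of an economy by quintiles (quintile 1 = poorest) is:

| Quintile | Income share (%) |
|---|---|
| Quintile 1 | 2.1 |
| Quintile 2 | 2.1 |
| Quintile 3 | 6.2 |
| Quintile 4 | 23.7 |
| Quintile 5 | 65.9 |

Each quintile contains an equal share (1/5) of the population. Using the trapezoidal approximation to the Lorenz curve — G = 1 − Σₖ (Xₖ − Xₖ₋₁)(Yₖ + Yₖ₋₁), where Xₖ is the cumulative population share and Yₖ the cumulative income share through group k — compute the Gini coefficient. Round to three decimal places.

Cumulative income shares Yₖ: 0.0210, 0.0420, 0.1040, 0.3410, 1.0000
Σ (Xₖ−Xₖ₋₁)(Yₖ+Yₖ₋₁) = (1/5)(0.0210+0.0000) + (1/5)(0.0420+0.0210) + (1/5)(0.1040+0.0420) + (1/5)(0.3410+0.1040) + (1/5)(1.0000+0.3410)
  = 0.0042 + 0.0126 + 0.0292 + 0.0890 + 0.2682 = 0.4032
G = 1 − 0.4032 = 0.5968

0.597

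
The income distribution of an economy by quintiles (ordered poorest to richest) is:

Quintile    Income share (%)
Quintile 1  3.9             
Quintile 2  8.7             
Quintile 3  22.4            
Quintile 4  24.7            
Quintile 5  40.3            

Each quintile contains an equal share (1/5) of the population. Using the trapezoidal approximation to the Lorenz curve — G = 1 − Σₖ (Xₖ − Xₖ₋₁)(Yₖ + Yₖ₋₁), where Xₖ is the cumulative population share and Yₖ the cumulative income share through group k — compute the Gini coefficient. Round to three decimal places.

0.355

Cumulative income shares Yₖ: 0.0390, 0.1260, 0.3500, 0.5970, 1.0000
Σ (Xₖ−Xₖ₋₁)(Yₖ+Yₖ₋₁) = (1/5)(0.0390+0.0000) + (1/5)(0.1260+0.0390) + (1/5)(0.3500+0.1260) + (1/5)(0.5970+0.3500) + (1/5)(1.0000+0.5970)
  = 0.0078 + 0.0330 + 0.0952 + 0.1894 + 0.3194 = 0.6448
G = 1 − 0.6448 = 0.3552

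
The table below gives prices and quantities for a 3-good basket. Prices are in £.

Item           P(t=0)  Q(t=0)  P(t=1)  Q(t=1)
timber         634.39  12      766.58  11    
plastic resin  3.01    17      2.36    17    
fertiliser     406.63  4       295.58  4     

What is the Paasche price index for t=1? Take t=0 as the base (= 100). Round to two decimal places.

Paasche price index uses current-period quantities as weights.
ΣP(t=1)·Q(t=1) = 766.58×11 + 2.36×17 + 295.58×4 = 8432.38 + 40.12 + 1182.32 = 9654.82
ΣP(t=0)·Q(t=1) = 634.39×11 + 3.01×17 + 406.63×4 = 6978.29 + 51.17 + 1626.52 = 8655.98
Index = 9654.82 / 8655.98 × 100 = 111.5393

111.54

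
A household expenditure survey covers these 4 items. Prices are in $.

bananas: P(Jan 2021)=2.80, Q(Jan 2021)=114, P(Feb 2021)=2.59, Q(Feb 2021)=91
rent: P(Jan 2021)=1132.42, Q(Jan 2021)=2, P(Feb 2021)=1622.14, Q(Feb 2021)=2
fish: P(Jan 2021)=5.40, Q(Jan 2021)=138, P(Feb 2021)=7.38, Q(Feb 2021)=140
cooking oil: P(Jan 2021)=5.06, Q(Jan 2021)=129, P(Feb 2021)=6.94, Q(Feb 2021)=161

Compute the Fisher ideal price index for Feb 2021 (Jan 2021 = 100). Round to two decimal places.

137.30

Laspeyres component (base-period weights):
ΣP(Feb 2021)Q(Jan 2021) = 2.59×114 + 1622.14×2 + 7.38×138 + 6.94×129 = 295.26 + 3244.28 + 1018.44 + 895.26 = 5453.24
ΣP(Jan 2021)Q(Jan 2021) = 2.80×114 + 1132.42×2 + 5.40×138 + 5.06×129 = 319.2 + 2264.84 + 745.2 + 652.74 = 3981.98
L = 5453.24 / 3981.98 × 100 = 136.9480
Paasche component (current-period weights):
ΣP(Feb 2021)Q(Feb 2021) = 2.59×91 + 1622.14×2 + 7.38×140 + 6.94×161 = 235.69 + 3244.28 + 1033.2 + 1117.34 = 5630.51
ΣP(Jan 2021)Q(Feb 2021) = 2.80×91 + 1132.42×2 + 5.40×140 + 5.06×161 = 254.8 + 2264.84 + 756 + 814.66 = 4090.3
P = 5630.51 / 4090.3 × 100 = 137.6552
Fisher = √(L × P) = √(136.9480 × 137.6552) = 137.3011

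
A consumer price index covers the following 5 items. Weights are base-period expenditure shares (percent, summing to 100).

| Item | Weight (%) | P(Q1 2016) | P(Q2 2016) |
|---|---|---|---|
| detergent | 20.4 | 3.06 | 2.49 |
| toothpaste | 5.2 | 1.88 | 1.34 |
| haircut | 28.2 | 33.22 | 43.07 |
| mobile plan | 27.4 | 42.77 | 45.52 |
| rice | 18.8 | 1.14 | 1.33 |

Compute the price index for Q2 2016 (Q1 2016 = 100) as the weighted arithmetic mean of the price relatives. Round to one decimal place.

detergent: 20.4 × (2.49/3.06) = 20.4 × 0.813725 = 16.6000
toothpaste: 5.2 × (1.34/1.88) = 5.2 × 0.712766 = 3.7064
haircut: 28.2 × (43.07/33.22) = 28.2 × 1.296508 = 36.5615
mobile plan: 27.4 × (45.52/42.77) = 27.4 × 1.064297 = 29.1617
rice: 18.8 × (1.33/1.14) = 18.8 × 1.166667 = 21.9333
Index = Σ wᵢ·(p₁ᵢ/p₀ᵢ) = 16.6000 + 3.7064 + 36.5615 + 29.1617 + 21.9333 = 107.9630

108.0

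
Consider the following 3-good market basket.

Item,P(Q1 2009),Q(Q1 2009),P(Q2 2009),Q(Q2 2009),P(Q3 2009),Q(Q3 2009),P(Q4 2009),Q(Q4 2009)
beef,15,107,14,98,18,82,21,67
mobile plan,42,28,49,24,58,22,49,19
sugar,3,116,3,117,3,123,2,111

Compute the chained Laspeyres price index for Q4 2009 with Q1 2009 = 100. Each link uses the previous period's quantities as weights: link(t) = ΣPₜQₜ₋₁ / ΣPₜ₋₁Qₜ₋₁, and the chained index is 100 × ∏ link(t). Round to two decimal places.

Link Q1 2009→Q2 2009:
ΣP(Q2 2009)Q(Q1 2009) = 14×107 + 49×28 + 3×116 = 1498 + 1372 + 348 = 3218
ΣP(Q1 2009)Q(Q1 2009) = 15×107 + 42×28 + 3×116 = 1605 + 1176 + 348 = 3129
link = 3218/3129 = 1.028444
Link Q2 2009→Q3 2009:
ΣP(Q3 2009)Q(Q2 2009) = 18×98 + 58×24 + 3×117 = 1764 + 1392 + 351 = 3507
ΣP(Q2 2009)Q(Q2 2009) = 14×98 + 49×24 + 3×117 = 1372 + 1176 + 351 = 2899
link = 3507/2899 = 1.209727
Link Q3 2009→Q4 2009:
ΣP(Q4 2009)Q(Q3 2009) = 21×82 + 49×22 + 2×123 = 1722 + 1078 + 246 = 3046
ΣP(Q3 2009)Q(Q3 2009) = 18×82 + 58×22 + 3×123 = 1476 + 1276 + 369 = 3121
link = 3046/3121 = 0.975969
Chained index = 100 × 1.028444 × 1.209727 × 0.975969 = 121.4239

121.42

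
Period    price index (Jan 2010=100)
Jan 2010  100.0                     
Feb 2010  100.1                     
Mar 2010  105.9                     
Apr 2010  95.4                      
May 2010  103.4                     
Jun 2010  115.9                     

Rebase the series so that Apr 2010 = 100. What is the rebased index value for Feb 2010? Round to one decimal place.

104.9

Rebased(Feb 2010) = 100.1 / 95.4 × 100 = 104.9266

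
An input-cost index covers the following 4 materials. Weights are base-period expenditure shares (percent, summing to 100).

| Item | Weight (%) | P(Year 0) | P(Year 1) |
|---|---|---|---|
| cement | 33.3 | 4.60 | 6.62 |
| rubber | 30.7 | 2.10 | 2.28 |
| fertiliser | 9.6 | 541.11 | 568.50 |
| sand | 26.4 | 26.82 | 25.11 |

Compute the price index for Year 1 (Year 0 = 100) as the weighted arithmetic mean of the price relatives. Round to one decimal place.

116.1

cement: 33.3 × (6.62/4.60) = 33.3 × 1.439130 = 47.9230
rubber: 30.7 × (2.28/2.10) = 30.7 × 1.085714 = 33.3314
fertiliser: 9.6 × (568.50/541.11) = 9.6 × 1.050618 = 10.0859
sand: 26.4 × (25.11/26.82) = 26.4 × 0.936242 = 24.7168
Index = Σ wᵢ·(p₁ᵢ/p₀ᵢ) = 47.9230 + 33.3314 + 10.0859 + 24.7168 = 116.0572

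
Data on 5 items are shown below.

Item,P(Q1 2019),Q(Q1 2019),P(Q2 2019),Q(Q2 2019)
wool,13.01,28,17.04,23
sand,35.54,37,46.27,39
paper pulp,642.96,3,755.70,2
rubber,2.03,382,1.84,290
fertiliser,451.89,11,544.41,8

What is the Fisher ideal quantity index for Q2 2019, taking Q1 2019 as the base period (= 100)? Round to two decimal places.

Laspeyres component (base-period weights):
ΣP(Q1 2019)Q(Q2 2019) = 13.01×23 + 35.54×39 + 642.96×2 + 2.03×290 + 451.89×8 = 299.23 + 1386.06 + 1285.92 + 588.7 + 3615.12 = 7175.03
ΣP(Q1 2019)Q(Q1 2019) = 13.01×28 + 35.54×37 + 642.96×3 + 2.03×382 + 451.89×11 = 364.28 + 1314.98 + 1928.88 + 775.46 + 4970.79 = 9354.39
L = 7175.03 / 9354.39 × 100 = 76.7023
Paasche component (current-period weights):
ΣP(Q2 2019)Q(Q2 2019) = 17.04×23 + 46.27×39 + 755.70×2 + 1.84×290 + 544.41×8 = 391.92 + 1804.53 + 1511.4 + 533.6 + 4355.28 = 8596.73
ΣP(Q2 2019)Q(Q1 2019) = 17.04×28 + 46.27×37 + 755.70×3 + 1.84×382 + 544.41×11 = 477.12 + 1711.99 + 2267.1 + 702.88 + 5988.51 = 11147.6
P = 8596.73 / 11147.6 × 100 = 77.1173
Fisher = √(L × P) = √(76.7023 × 77.1173) = 76.9095

76.91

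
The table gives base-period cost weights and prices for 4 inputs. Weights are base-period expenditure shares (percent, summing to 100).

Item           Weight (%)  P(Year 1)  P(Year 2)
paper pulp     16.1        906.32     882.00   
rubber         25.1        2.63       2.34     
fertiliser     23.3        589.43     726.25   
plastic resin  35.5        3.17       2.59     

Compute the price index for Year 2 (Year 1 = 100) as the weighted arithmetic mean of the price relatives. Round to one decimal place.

paper pulp: 16.1 × (882.00/906.32) = 16.1 × 0.973166 = 15.6680
rubber: 25.1 × (2.34/2.63) = 25.1 × 0.889734 = 22.3323
fertiliser: 23.3 × (726.25/589.43) = 23.3 × 1.232123 = 28.7085
plastic resin: 35.5 × (2.59/3.17) = 35.5 × 0.817035 = 29.0047
Index = Σ wᵢ·(p₁ᵢ/p₀ᵢ) = 15.6680 + 22.3323 + 28.7085 + 29.0047 = 95.7135

95.7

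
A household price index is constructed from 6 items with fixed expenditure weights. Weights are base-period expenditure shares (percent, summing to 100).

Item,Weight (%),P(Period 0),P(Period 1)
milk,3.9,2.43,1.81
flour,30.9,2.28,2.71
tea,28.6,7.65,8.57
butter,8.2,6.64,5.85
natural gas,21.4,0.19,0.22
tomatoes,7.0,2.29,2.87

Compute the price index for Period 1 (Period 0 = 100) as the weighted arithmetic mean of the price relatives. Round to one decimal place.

milk: 3.9 × (1.81/2.43) = 3.9 × 0.744856 = 2.9049
flour: 30.9 × (2.71/2.28) = 30.9 × 1.188596 = 36.7276
tea: 28.6 × (8.57/7.65) = 28.6 × 1.120261 = 32.0395
butter: 8.2 × (5.85/6.64) = 8.2 × 0.881024 = 7.2244
natural gas: 21.4 × (0.22/0.19) = 21.4 × 1.157895 = 24.7789
tomatoes: 7.0 × (2.87/2.29) = 7.0 × 1.253275 = 8.7729
Index = Σ wᵢ·(p₁ᵢ/p₀ᵢ) = 2.9049 + 36.7276 + 32.0395 + 7.2244 + 24.7789 + 8.7729 = 112.4483

112.4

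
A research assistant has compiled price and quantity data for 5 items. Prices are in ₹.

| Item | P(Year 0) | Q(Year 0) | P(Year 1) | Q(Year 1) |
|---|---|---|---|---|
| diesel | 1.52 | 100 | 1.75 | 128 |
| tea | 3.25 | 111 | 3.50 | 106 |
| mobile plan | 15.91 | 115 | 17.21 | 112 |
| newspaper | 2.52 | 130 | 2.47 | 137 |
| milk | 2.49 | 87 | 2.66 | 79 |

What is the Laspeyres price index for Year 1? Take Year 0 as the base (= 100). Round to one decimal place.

Laspeyres price index uses base-period quantities as weights.
ΣP(Year 1)·Q(Year 0) = 1.75×100 + 3.50×111 + 17.21×115 + 2.47×130 + 2.66×87 = 175 + 388.5 + 1979.15 + 321.1 + 231.42 = 3095.17
ΣP(Year 0)·Q(Year 0) = 1.52×100 + 3.25×111 + 15.91×115 + 2.52×130 + 2.49×87 = 152 + 360.75 + 1829.65 + 327.6 + 216.63 = 2886.63
Index = 3095.17 / 2886.63 × 100 = 107.2243

107.2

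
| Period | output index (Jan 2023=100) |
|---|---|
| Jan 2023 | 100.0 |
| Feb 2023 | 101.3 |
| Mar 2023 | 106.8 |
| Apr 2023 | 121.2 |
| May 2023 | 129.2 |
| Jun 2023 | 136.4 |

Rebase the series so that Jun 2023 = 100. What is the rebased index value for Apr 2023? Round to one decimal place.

88.9

Rebased(Apr 2023) = 121.2 / 136.4 × 100 = 88.8563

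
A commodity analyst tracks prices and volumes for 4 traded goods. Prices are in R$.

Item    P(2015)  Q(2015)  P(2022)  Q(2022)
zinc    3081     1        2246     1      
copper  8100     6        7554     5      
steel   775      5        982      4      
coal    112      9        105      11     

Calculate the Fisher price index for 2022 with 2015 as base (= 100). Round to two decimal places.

94.29

Laspeyres component (base-period weights):
ΣP(2022)Q(2015) = 2246×1 + 7554×6 + 982×5 + 105×9 = 2246 + 45324 + 4910 + 945 = 53425
ΣP(2015)Q(2015) = 3081×1 + 8100×6 + 775×5 + 112×9 = 3081 + 48600 + 3875 + 1008 = 56564
L = 53425 / 56564 × 100 = 94.4505
Paasche component (current-period weights):
ΣP(2022)Q(2022) = 2246×1 + 7554×5 + 982×4 + 105×11 = 2246 + 37770 + 3928 + 1155 = 45099
ΣP(2015)Q(2022) = 3081×1 + 8100×5 + 775×4 + 112×11 = 3081 + 40500 + 3100 + 1232 = 47913
P = 45099 / 47913 × 100 = 94.1269
Fisher = √(L × P) = √(94.4505 × 94.1269) = 94.2886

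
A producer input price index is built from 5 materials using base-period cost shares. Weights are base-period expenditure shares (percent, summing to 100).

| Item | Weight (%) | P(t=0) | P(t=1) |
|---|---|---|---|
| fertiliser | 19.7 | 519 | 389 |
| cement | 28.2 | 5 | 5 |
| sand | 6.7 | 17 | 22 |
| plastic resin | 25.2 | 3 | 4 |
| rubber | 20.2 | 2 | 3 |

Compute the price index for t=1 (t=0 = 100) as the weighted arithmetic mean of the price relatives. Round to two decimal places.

fertiliser: 19.7 × (389/519) = 19.7 × 0.749518 = 14.7655
cement: 28.2 × (5/5) = 28.2 × 1.000000 = 28.2000
sand: 6.7 × (22/17) = 6.7 × 1.294118 = 8.6706
plastic resin: 25.2 × (4/3) = 25.2 × 1.333333 = 33.6000
rubber: 20.2 × (3/2) = 20.2 × 1.500000 = 30.3000
Index = Σ wᵢ·(p₁ᵢ/p₀ᵢ) = 14.7655 + 28.2000 + 8.6706 + 33.6000 + 30.3000 = 115.5361

115.54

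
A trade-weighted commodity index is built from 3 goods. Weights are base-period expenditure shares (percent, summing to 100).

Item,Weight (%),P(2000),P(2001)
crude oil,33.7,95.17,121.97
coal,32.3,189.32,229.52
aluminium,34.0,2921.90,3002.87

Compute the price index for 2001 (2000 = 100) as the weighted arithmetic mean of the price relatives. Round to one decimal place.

crude oil: 33.7 × (121.97/95.17) = 33.7 × 1.281601 = 43.1900
coal: 32.3 × (229.52/189.32) = 32.3 × 1.212339 = 39.1585
aluminium: 34.0 × (3002.87/2921.90) = 34.0 × 1.027711 = 34.9422
Index = Σ wᵢ·(p₁ᵢ/p₀ᵢ) = 43.1900 + 39.1585 + 34.9422 = 117.2907

117.3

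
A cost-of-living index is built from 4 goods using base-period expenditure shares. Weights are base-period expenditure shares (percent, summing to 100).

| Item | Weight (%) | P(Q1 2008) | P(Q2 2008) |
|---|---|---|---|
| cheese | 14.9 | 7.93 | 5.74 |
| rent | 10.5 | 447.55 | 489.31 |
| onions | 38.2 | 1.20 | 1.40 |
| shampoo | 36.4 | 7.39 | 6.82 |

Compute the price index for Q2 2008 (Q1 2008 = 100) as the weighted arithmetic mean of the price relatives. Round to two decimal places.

cheese: 14.9 × (5.74/7.93) = 14.9 × 0.723834 = 10.7851
rent: 10.5 × (489.31/447.55) = 10.5 × 1.093308 = 11.4797
onions: 38.2 × (1.40/1.20) = 38.2 × 1.166667 = 44.5667
shampoo: 36.4 × (6.82/7.39) = 36.4 × 0.922869 = 33.5924
Index = Σ wᵢ·(p₁ᵢ/p₀ᵢ) = 10.7851 + 11.4797 + 44.5667 + 33.5924 = 100.4239

100.42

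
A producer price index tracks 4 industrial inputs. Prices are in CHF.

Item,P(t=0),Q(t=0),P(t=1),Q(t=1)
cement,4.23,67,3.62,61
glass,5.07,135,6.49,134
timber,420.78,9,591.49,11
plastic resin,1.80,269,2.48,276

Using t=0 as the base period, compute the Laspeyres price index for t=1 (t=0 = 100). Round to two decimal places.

135.70

Laspeyres price index uses base-period quantities as weights.
ΣP(t=1)·Q(t=0) = 3.62×67 + 6.49×135 + 591.49×9 + 2.48×269 = 242.54 + 876.15 + 5323.41 + 667.12 = 7109.22
ΣP(t=0)·Q(t=0) = 4.23×67 + 5.07×135 + 420.78×9 + 1.80×269 = 283.41 + 684.45 + 3787.02 + 484.2 = 5239.08
Index = 7109.22 / 5239.08 × 100 = 135.6960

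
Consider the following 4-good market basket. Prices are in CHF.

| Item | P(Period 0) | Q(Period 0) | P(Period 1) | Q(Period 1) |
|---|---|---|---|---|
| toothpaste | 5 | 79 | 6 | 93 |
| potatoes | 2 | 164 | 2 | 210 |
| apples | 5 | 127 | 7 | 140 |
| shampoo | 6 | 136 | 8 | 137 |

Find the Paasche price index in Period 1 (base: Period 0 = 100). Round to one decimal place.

Paasche price index uses current-period quantities as weights.
ΣP(Period 1)·Q(Period 1) = 6×93 + 2×210 + 7×140 + 8×137 = 558 + 420 + 980 + 1096 = 3054
ΣP(Period 0)·Q(Period 1) = 5×93 + 2×210 + 5×140 + 6×137 = 465 + 420 + 700 + 822 = 2407
Index = 3054 / 2407 × 100 = 126.8799

126.9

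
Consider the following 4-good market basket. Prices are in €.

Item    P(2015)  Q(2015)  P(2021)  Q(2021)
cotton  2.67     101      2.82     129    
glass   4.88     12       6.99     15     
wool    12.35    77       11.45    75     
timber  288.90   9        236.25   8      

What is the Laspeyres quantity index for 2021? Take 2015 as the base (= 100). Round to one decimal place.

94.2

Laspeyres quantity index uses base-period prices as weights.
ΣP(2015)·Q(2021) = 2.67×129 + 4.88×15 + 12.35×75 + 288.90×8 = 344.43 + 73.2 + 926.25 + 2311.2 = 3655.08
ΣP(2015)·Q(2015) = 2.67×101 + 4.88×12 + 12.35×77 + 288.90×9 = 269.67 + 58.56 + 950.95 + 2600.1 = 3879.28
Index = 3655.08 / 3879.28 × 100 = 94.2206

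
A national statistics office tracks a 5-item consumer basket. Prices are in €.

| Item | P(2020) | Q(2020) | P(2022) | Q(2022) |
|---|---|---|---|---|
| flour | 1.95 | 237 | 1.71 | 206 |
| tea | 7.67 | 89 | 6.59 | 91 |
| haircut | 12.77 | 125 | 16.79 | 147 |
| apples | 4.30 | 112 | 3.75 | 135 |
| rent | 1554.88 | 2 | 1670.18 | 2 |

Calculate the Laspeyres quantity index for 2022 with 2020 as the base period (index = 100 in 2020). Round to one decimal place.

Laspeyres quantity index uses base-period prices as weights.
ΣP(2020)·Q(2022) = 1.95×206 + 7.67×91 + 12.77×147 + 4.30×135 + 1554.88×2 = 401.7 + 697.97 + 1877.19 + 580.5 + 3109.76 = 6667.12
ΣP(2020)·Q(2020) = 1.95×237 + 7.67×89 + 12.77×125 + 4.30×112 + 1554.88×2 = 462.15 + 682.63 + 1596.25 + 481.6 + 3109.76 = 6332.39
Index = 6667.12 / 6332.39 × 100 = 105.2860

105.3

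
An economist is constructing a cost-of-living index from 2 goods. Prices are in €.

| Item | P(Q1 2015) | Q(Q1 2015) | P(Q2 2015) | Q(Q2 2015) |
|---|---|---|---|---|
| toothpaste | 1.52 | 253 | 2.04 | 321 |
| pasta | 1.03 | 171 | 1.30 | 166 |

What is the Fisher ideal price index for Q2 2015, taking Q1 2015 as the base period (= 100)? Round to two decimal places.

131.92

Laspeyres component (base-period weights):
ΣP(Q2 2015)Q(Q1 2015) = 2.04×253 + 1.30×171 = 516.12 + 222.3 = 738.42
ΣP(Q1 2015)Q(Q1 2015) = 1.52×253 + 1.03×171 = 384.56 + 176.13 = 560.69
L = 738.42 / 560.69 × 100 = 131.6984
Paasche component (current-period weights):
ΣP(Q2 2015)Q(Q2 2015) = 2.04×321 + 1.30×166 = 654.84 + 215.8 = 870.64
ΣP(Q1 2015)Q(Q2 2015) = 1.52×321 + 1.03×166 = 487.92 + 170.98 = 658.9
P = 870.64 / 658.9 × 100 = 132.1354
Fisher = √(L × P) = √(131.6984 × 132.1354) = 131.9167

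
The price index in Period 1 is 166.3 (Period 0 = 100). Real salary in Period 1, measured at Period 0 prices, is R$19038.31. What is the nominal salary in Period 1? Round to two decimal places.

31660.71

Nominal = Real × (Index/100) = 19038.31 × (166.3/100)
        = 19038.31 × 1.663 = 31660.7095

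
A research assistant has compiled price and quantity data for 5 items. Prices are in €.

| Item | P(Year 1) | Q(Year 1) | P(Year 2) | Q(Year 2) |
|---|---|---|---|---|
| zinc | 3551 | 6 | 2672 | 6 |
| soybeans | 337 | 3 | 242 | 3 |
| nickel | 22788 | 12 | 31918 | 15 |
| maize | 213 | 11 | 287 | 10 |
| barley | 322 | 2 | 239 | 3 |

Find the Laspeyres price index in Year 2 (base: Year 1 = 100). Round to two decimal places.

Laspeyres price index uses base-period quantities as weights.
ΣP(Year 2)·Q(Year 1) = 2672×6 + 242×3 + 31918×12 + 287×11 + 239×2 = 16032 + 726 + 383016 + 3157 + 478 = 403409
ΣP(Year 1)·Q(Year 1) = 3551×6 + 337×3 + 22788×12 + 213×11 + 322×2 = 21306 + 1011 + 273456 + 2343 + 644 = 298760
Index = 403409 / 298760 × 100 = 135.0278

135.03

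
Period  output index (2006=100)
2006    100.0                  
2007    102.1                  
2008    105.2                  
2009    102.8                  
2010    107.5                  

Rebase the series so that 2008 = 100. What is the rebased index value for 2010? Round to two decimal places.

102.19

Rebased(2010) = 107.5 / 105.2 × 100 = 102.1863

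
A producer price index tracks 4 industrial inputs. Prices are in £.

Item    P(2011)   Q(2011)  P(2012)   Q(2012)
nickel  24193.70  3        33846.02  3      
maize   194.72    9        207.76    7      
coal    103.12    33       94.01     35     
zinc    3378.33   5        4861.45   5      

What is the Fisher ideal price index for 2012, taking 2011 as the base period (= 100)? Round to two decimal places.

138.26

Laspeyres component (base-period weights):
ΣP(2012)Q(2011) = 33846.02×3 + 207.76×9 + 94.01×33 + 4861.45×5 = 101538.06 + 1869.84 + 3102.33 + 24307.25 = 130817.48
ΣP(2011)Q(2011) = 24193.70×3 + 194.72×9 + 103.12×33 + 3378.33×5 = 72581.1 + 1752.48 + 3402.96 + 16891.65 = 94628.19
L = 130817.48 / 94628.19 × 100 = 138.2437
Paasche component (current-period weights):
ΣP(2012)Q(2012) = 33846.02×3 + 207.76×7 + 94.01×35 + 4861.45×5 = 101538.06 + 1454.32 + 3290.35 + 24307.25 = 130589.98
ΣP(2011)Q(2012) = 24193.70×3 + 194.72×7 + 103.12×35 + 3378.33×5 = 72581.1 + 1363.04 + 3609.2 + 16891.65 = 94444.99
P = 130589.98 / 94444.99 × 100 = 138.2709
Fisher = √(L × P) = √(138.2437 × 138.2709) = 138.2573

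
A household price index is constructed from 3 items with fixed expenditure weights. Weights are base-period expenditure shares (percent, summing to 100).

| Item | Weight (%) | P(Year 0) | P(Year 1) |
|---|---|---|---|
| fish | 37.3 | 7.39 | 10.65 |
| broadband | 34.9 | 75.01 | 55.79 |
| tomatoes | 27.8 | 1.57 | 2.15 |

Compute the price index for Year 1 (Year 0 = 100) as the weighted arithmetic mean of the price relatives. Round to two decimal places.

fish: 37.3 × (10.65/7.39) = 37.3 × 1.441137 = 53.7544
broadband: 34.9 × (55.79/75.01) = 34.9 × 0.743767 = 25.9575
tomatoes: 27.8 × (2.15/1.57) = 27.8 × 1.369427 = 38.0701
Index = Σ wᵢ·(p₁ᵢ/p₀ᵢ) = 53.7544 + 25.9575 + 38.0701 = 117.7819

117.78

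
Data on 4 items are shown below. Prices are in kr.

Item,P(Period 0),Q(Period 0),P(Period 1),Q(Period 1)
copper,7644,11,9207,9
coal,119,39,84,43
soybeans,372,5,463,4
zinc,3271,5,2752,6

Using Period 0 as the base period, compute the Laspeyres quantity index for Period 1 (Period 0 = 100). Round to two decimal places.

Laspeyres quantity index uses base-period prices as weights.
ΣP(Period 0)·Q(Period 1) = 7644×9 + 119×43 + 372×4 + 3271×6 = 68796 + 5117 + 1488 + 19626 = 95027
ΣP(Period 0)·Q(Period 0) = 7644×11 + 119×39 + 372×5 + 3271×5 = 84084 + 4641 + 1860 + 16355 = 106940
Index = 95027 / 106940 × 100 = 88.8601

88.86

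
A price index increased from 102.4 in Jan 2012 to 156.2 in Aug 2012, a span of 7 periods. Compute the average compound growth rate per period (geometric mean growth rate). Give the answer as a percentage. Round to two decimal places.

Growth factor = (156.2/102.4)^(1/7) = (1.525391)^(1/7) = 1.062178
Growth rate = 1.062178 − 1 = 0.062178 = 6.2178%

6.22%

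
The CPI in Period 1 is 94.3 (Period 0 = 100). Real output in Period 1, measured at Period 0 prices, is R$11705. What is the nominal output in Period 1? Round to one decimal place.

11037.8

Nominal = Real × (Index/100) = 11705 × (94.3/100)
        = 11705 × 0.943 = 11037.8150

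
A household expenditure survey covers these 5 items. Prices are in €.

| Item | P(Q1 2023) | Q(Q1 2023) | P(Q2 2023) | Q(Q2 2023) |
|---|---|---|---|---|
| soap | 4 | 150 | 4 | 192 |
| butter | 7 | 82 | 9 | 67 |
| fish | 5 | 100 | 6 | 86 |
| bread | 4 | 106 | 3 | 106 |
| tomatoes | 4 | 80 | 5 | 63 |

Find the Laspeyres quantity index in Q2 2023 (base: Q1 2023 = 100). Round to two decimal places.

Laspeyres quantity index uses base-period prices as weights.
ΣP(Q1 2023)·Q(Q2 2023) = 4×192 + 7×67 + 5×86 + 4×106 + 4×63 = 768 + 469 + 430 + 424 + 252 = 2343
ΣP(Q1 2023)·Q(Q1 2023) = 4×150 + 7×82 + 5×100 + 4×106 + 4×80 = 600 + 574 + 500 + 424 + 320 = 2418
Index = 2343 / 2418 × 100 = 96.8983

96.90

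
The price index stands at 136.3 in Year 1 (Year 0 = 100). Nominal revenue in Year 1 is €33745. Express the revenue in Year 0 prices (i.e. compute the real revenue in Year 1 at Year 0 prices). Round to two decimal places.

24757.89

Real = Nominal ÷ (Index/100) = 33745 ÷ (136.3/100)
     = 33745 ÷ 1.363 = 24757.8870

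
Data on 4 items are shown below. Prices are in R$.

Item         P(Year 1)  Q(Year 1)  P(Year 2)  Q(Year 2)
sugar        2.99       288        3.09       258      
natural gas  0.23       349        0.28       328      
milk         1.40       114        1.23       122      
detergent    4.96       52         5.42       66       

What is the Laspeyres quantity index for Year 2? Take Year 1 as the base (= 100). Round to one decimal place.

Laspeyres quantity index uses base-period prices as weights.
ΣP(Year 1)·Q(Year 2) = 2.99×258 + 0.23×328 + 1.40×122 + 4.96×66 = 771.42 + 75.44 + 170.8 + 327.36 = 1345.02
ΣP(Year 1)·Q(Year 1) = 2.99×288 + 0.23×349 + 1.40×114 + 4.96×52 = 861.12 + 80.27 + 159.6 + 257.92 = 1358.91
Index = 1345.02 / 1358.91 × 100 = 98.9779

99.0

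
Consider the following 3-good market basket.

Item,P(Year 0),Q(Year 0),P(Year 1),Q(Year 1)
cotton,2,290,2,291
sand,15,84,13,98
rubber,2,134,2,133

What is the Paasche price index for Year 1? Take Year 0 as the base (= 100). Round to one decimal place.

91.5

Paasche price index uses current-period quantities as weights.
ΣP(Year 1)·Q(Year 1) = 2×291 + 13×98 + 2×133 = 582 + 1274 + 266 = 2122
ΣP(Year 0)·Q(Year 1) = 2×291 + 15×98 + 2×133 = 582 + 1470 + 266 = 2318
Index = 2122 / 2318 × 100 = 91.5444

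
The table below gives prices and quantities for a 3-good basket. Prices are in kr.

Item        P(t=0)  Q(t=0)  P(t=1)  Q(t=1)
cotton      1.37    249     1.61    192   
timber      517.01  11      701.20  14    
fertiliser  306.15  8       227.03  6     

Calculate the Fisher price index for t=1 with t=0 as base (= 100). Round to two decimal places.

120.05

Laspeyres component (base-period weights):
ΣP(t=1)Q(t=0) = 1.61×249 + 701.20×11 + 227.03×8 = 400.89 + 7713.2 + 1816.24 = 9930.33
ΣP(t=0)Q(t=0) = 1.37×249 + 517.01×11 + 306.15×8 = 341.13 + 5687.11 + 2449.2 = 8477.44
L = 9930.33 / 8477.44 × 100 = 117.1383
Paasche component (current-period weights):
ΣP(t=1)Q(t=1) = 1.61×192 + 701.20×14 + 227.03×6 = 309.12 + 9816.8 + 1362.18 = 11488.1
ΣP(t=0)Q(t=1) = 1.37×192 + 517.01×14 + 306.15×6 = 263.04 + 7238.14 + 1836.9 = 9338.08
P = 11488.1 / 9338.08 × 100 = 123.0242
Fisher = √(L × P) = √(117.1383 × 123.0242) = 120.0452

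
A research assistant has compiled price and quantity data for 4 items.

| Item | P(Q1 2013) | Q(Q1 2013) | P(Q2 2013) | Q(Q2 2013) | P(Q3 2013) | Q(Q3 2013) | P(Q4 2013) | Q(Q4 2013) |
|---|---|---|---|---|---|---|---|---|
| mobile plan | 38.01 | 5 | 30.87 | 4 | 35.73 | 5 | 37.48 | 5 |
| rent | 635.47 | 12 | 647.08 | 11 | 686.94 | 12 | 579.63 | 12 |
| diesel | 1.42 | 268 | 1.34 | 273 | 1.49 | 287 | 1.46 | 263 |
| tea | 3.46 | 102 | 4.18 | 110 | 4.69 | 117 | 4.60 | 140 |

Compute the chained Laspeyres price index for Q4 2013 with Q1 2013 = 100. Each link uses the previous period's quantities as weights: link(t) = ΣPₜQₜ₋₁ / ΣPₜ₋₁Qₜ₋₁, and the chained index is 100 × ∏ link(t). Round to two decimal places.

Link Q1 2013→Q2 2013:
ΣP(Q2 2013)Q(Q1 2013) = 30.87×5 + 647.08×12 + 1.34×268 + 4.18×102 = 154.35 + 7764.96 + 359.12 + 426.36 = 8704.79
ΣP(Q1 2013)Q(Q1 2013) = 38.01×5 + 635.47×12 + 1.42×268 + 3.46×102 = 190.05 + 7625.64 + 380.56 + 352.92 = 8549.17
link = 8704.79/8549.17 = 1.018203
Link Q2 2013→Q3 2013:
ΣP(Q3 2013)Q(Q2 2013) = 35.73×4 + 686.94×11 + 1.49×273 + 4.69×110 = 142.92 + 7556.34 + 406.77 + 515.9 = 8621.93
ΣP(Q2 2013)Q(Q2 2013) = 30.87×4 + 647.08×11 + 1.34×273 + 4.18×110 = 123.48 + 7117.88 + 365.82 + 459.8 = 8066.98
link = 8621.93/8066.98 = 1.068793
Link Q3 2013→Q4 2013:
ΣP(Q4 2013)Q(Q3 2013) = 37.48×5 + 579.63×12 + 1.46×287 + 4.60×117 = 187.4 + 6955.56 + 419.02 + 538.2 = 8100.18
ΣP(Q3 2013)Q(Q3 2013) = 35.73×5 + 686.94×12 + 1.49×287 + 4.69×117 = 178.65 + 8243.28 + 427.63 + 548.73 = 9398.29
link = 8100.18/9398.29 = 0.861878
Chained index = 100 × 1.018203 × 1.068793 × 0.861878 = 93.7937

93.79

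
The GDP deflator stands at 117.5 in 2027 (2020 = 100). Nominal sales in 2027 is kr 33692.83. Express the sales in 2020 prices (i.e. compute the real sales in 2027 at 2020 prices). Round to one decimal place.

28674.7

Real = Nominal ÷ (Index/100) = 33692.83 ÷ (117.5/100)
     = 33692.83 ÷ 1.175 = 28674.7489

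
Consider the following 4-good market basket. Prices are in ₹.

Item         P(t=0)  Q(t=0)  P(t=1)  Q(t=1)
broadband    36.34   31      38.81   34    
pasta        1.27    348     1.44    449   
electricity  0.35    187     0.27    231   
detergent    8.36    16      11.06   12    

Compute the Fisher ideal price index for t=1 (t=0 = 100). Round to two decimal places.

109.02

Laspeyres component (base-period weights):
ΣP(t=1)Q(t=0) = 38.81×31 + 1.44×348 + 0.27×187 + 11.06×16 = 1203.11 + 501.12 + 50.49 + 176.96 = 1931.68
ΣP(t=0)Q(t=0) = 36.34×31 + 1.27×348 + 0.35×187 + 8.36×16 = 1126.54 + 441.96 + 65.45 + 133.76 = 1767.71
L = 1931.68 / 1767.71 × 100 = 109.2758
Paasche component (current-period weights):
ΣP(t=1)Q(t=1) = 38.81×34 + 1.44×449 + 0.27×231 + 11.06×12 = 1319.54 + 646.56 + 62.37 + 132.72 = 2161.19
ΣP(t=0)Q(t=1) = 36.34×34 + 1.27×449 + 0.35×231 + 8.36×12 = 1235.56 + 570.23 + 80.85 + 100.32 = 1986.96
P = 2161.19 / 1986.96 × 100 = 108.7687
Fisher = √(L × P) = √(109.2758 × 108.7687) = 109.0220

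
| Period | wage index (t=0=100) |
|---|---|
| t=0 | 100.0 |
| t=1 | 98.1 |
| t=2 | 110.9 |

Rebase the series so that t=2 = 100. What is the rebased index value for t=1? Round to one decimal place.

88.5

Rebased(t=1) = 98.1 / 110.9 × 100 = 88.4581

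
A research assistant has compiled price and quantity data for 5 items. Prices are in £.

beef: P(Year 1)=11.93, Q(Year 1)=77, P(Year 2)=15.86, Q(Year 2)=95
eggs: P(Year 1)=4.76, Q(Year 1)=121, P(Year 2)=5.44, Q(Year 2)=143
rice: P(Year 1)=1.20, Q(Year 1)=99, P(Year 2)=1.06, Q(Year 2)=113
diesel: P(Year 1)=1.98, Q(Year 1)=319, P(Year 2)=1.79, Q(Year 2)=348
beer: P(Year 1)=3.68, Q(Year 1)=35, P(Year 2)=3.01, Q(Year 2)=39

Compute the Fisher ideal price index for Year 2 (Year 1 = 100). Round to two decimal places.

112.56

Laspeyres component (base-period weights):
ΣP(Year 2)Q(Year 1) = 15.86×77 + 5.44×121 + 1.06×99 + 1.79×319 + 3.01×35 = 1221.22 + 658.24 + 104.94 + 571.01 + 105.35 = 2660.76
ΣP(Year 1)Q(Year 1) = 11.93×77 + 4.76×121 + 1.20×99 + 1.98×319 + 3.68×35 = 918.61 + 575.96 + 118.8 + 631.62 + 128.8 = 2373.79
L = 2660.76 / 2373.79 × 100 = 112.0891
Paasche component (current-period weights):
ΣP(Year 2)Q(Year 2) = 15.86×95 + 5.44×143 + 1.06×113 + 1.79×348 + 3.01×39 = 1506.7 + 777.92 + 119.78 + 622.92 + 117.39 = 3144.71
ΣP(Year 1)Q(Year 2) = 11.93×95 + 4.76×143 + 1.20×113 + 1.98×348 + 3.68×39 = 1133.35 + 680.68 + 135.6 + 689.04 + 143.52 = 2782.19
P = 3144.71 / 2782.19 × 100 = 113.0300
Fisher = √(L × P) = √(112.0891 × 113.0300) = 112.5586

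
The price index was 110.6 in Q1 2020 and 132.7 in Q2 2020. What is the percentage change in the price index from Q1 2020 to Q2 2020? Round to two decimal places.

Change = (132.7 − 110.6) / 110.6 × 100
       = 22.1 / 110.6 × 100 = 19.9819%

19.98%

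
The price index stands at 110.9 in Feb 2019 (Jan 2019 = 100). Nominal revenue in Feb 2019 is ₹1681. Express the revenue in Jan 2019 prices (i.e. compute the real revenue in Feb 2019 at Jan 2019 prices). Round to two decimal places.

1515.78

Real = Nominal ÷ (Index/100) = 1681 ÷ (110.9/100)
     = 1681 ÷ 1.109 = 1515.7800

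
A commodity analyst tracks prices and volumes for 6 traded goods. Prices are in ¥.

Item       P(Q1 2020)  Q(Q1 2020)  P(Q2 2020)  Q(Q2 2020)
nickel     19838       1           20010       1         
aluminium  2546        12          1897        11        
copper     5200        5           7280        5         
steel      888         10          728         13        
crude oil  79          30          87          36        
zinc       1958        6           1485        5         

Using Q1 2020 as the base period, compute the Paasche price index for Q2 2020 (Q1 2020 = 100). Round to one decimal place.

99.3

Paasche price index uses current-period quantities as weights.
ΣP(Q2 2020)·Q(Q2 2020) = 20010×1 + 1897×11 + 7280×5 + 728×13 + 87×36 + 1485×5 = 20010 + 20867 + 36400 + 9464 + 3132 + 7425 = 97298
ΣP(Q1 2020)·Q(Q2 2020) = 19838×1 + 2546×11 + 5200×5 + 888×13 + 79×36 + 1958×5 = 19838 + 28006 + 26000 + 11544 + 2844 + 9790 = 98022
Index = 97298 / 98022 × 100 = 99.2614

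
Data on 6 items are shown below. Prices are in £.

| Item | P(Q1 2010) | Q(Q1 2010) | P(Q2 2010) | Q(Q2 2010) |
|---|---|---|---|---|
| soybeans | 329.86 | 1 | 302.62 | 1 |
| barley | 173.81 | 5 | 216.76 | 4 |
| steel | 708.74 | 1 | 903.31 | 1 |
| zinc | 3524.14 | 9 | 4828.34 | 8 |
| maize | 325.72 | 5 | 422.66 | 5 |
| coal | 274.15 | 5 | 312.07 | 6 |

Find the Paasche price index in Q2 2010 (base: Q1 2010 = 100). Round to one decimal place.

134.6

Paasche price index uses current-period quantities as weights.
ΣP(Q2 2010)·Q(Q2 2010) = 302.62×1 + 216.76×4 + 903.31×1 + 4828.34×8 + 422.66×5 + 312.07×6 = 302.62 + 867.04 + 903.31 + 38626.72 + 2113.3 + 1872.42 = 44685.41
ΣP(Q1 2010)·Q(Q2 2010) = 329.86×1 + 173.81×4 + 708.74×1 + 3524.14×8 + 325.72×5 + 274.15×6 = 329.86 + 695.24 + 708.74 + 28193.12 + 1628.6 + 1644.9 = 33200.46
Index = 44685.41 / 33200.46 × 100 = 134.5927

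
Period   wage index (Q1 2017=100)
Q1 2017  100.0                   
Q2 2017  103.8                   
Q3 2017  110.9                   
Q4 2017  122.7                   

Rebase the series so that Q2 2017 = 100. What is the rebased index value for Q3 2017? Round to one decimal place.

Rebased(Q3 2017) = 110.9 / 103.8 × 100 = 106.8401

106.8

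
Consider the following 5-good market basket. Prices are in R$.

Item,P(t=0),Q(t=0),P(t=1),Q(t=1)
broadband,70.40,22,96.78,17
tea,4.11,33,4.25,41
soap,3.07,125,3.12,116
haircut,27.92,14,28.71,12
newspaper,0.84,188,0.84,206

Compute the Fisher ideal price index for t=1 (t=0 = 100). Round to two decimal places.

Laspeyres component (base-period weights):
ΣP(t=1)Q(t=0) = 96.78×22 + 4.25×33 + 3.12×125 + 28.71×14 + 0.84×188 = 2129.16 + 140.25 + 390 + 401.94 + 157.92 = 3219.27
ΣP(t=0)Q(t=0) = 70.40×22 + 4.11×33 + 3.07×125 + 27.92×14 + 0.84×188 = 1548.8 + 135.63 + 383.75 + 390.88 + 157.92 = 2616.98
L = 3219.27 / 2616.98 × 100 = 123.0147
Paasche component (current-period weights):
ΣP(t=1)Q(t=1) = 96.78×17 + 4.25×41 + 3.12×116 + 28.71×12 + 0.84×206 = 1645.26 + 174.25 + 361.92 + 344.52 + 173.04 = 2698.99
ΣP(t=0)Q(t=1) = 70.40×17 + 4.11×41 + 3.07×116 + 27.92×12 + 0.84×206 = 1196.8 + 168.51 + 356.12 + 335.04 + 173.04 = 2229.51
P = 2698.99 / 2229.51 × 100 = 121.0575
Fisher = √(L × P) = √(123.0147 × 121.0575) = 122.0322

122.03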